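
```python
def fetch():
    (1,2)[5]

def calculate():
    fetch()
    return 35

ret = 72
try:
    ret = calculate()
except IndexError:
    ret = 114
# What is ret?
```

Step-by-step execution trace:
1. ret starts at 72.
2. try: `calculate()` calls `fetch()`.
3. `fetch()` evaluates `(1,2)[5]`, which raises IndexError; it propagates through calculate (uncaught).
4. `return 35` in calculate is not reached; the assignment to ret does not complete.
5. `except IndexError` matches → ret = 114.
Result: 114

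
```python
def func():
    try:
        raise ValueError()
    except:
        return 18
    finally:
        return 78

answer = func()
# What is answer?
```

Step-by-step execution trace:
1. `func()` enters try: `raise ValueError()` raises ValueError.
2. bare `except` matches → `return 18` sets pending return value 18.
3. Before returning, `finally: return 78` runs and overrides the pending return.
4. func() returns 78 → answer = 78.
Result: 78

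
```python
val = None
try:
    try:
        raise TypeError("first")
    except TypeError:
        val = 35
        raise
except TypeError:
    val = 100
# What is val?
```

Step-by-step execution trace:
1. Inner try: `raise TypeError("first")` raises TypeError.
2. Inner `except TypeError` matches → val = 35.
3. bare `raise` re-raises the same TypeError.
4. Outer `except TypeError` matches → val = 100.
Result: 100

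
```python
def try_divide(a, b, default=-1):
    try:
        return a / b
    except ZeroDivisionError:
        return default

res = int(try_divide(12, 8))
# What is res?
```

Step-by-step execution trace:
1. `try_divide(12, 8)` enters try: `return 12 / 8` → returns 1.5. No exception raised.
2. `except ZeroDivisionError` is skipped.
3. `int(1.5)` → 1 → res = 1.
Result: 1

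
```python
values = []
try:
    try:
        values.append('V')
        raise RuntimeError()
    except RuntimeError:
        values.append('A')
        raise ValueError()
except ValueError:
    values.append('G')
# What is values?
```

Step-by-step execution trace:
1. Inner try: `values.append('V')` → values = ['V'].
2. `raise RuntimeError()` raises RuntimeError.
3. Inner `except RuntimeError` matches → `values.append('A')` → values = ['V', 'A'].
4. `raise ValueError()` raises ValueError; propagates to outer try.
5. Outer `except ValueError` matches → `values.append('G')` → values = ['V', 'A', 'G'].
Result: ['V', 'A', 'G']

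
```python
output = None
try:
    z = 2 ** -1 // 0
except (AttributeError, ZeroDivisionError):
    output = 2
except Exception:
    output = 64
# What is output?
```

Step-by-step execution trace:
1. `z = 2 ** -1 // 0` raises ZeroDivisionError.
2. `except (AttributeError, ZeroDivisionError)` matches (ZeroDivisionError is in the tuple) → output = 2.
3. `except Exception` is not reached.
Result: 2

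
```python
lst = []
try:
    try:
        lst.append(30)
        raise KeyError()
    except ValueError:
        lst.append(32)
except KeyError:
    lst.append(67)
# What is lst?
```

Step-by-step execution trace:
1. Inner try: `lst.append(30)` → lst = [30].
2. `raise KeyError()` raises KeyError.
3. Inner `except ValueError` does not match KeyError; exception propagates to outer try.
4. Outer `except KeyError` matches → `lst.append(67)` → lst = [30, 67].
Result: [30, 67]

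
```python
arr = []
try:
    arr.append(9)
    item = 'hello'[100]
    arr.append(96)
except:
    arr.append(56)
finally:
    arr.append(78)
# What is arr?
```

Step-by-step execution trace:
1. try: `arr.append(9)` → arr = [9].
2. `item = 'hello'[100]` raises IndexError; `arr.append(96)` is not reached.
3. bare `except` matches → `arr.append(56)` → arr = [9, 56].
4. finally always runs: `arr.append(78)` → arr = [9, 56, 78].
Result: [9, 56, 78]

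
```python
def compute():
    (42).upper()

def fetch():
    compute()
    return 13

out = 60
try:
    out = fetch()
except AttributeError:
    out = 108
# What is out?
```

Step-by-step execution trace:
1. out starts at 60.
2. try: `fetch()` calls `compute()`.
3. `compute()` evaluates `(42).upper()`, which raises AttributeError; it propagates through fetch (uncaught).
4. `return 13` in fetch is not reached; the assignment to out does not complete.
5. `except AttributeError` matches → out = 108.
Result: 108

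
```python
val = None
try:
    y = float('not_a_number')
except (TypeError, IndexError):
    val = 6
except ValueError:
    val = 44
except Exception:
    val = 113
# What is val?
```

Step-by-step execution trace:
1. `y = float('not_a_number')` raises ValueError.
2. `except (TypeError, IndexError)` does not match ValueError; skipped.
3. `except ValueError` matches (exact type match) → val = 44.
4. `except Exception` is not reached.
Result: 44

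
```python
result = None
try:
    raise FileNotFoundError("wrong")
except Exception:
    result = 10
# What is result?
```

Step-by-step execution trace:
1. `raise FileNotFoundError(...)` raises FileNotFoundError.
2. `except Exception` matches (FileNotFoundError is a subclass of Exception) → result = 10.
Result: 10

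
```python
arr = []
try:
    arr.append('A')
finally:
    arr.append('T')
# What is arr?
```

Step-by-step execution trace:
1. try: `arr.append('A')` → arr = ['A'].
2. The try body completes without raising.
3. finally always runs: `arr.append('T')` → arr = ['A', 'T'].
Result: ['A', 'T']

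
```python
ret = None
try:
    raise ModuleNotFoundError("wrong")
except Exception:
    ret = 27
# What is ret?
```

Step-by-step execution trace:
1. `raise ModuleNotFoundError(...)` raises ModuleNotFoundError.
2. `except Exception` matches (ModuleNotFoundError is a subclass of Exception) → ret = 27.
Result: 27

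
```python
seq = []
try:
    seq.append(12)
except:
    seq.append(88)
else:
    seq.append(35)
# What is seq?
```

Step-by-step execution trace:
1. try: `seq.append(12)` → seq = [12]. No exception raised.
2. `except` is skipped.
3. `else` runs (try completed without exception): `seq.append(35)` → seq = [12, 35].
Result: [12, 35]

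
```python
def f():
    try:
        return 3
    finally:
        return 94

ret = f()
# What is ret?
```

Step-by-step execution trace:
1. `f()` enters try: `return 3` sets pending return value 3.
2. Before returning, `finally: return 94` runs and overrides the pending return.
3. f() returns 94 → ret = 94.
Result: 94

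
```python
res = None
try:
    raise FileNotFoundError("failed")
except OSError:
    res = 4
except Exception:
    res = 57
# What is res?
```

Step-by-step execution trace:
1. `raise FileNotFoundError(...)` raises FileNotFoundError.
2. `except OSError` matches (FileNotFoundError is a subclass of OSError) → res = 4.
3. `except Exception` is not reached.
Result: 4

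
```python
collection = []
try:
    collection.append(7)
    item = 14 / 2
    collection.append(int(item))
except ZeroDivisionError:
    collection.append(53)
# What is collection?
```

Step-by-step execution trace:
1. try: `collection.append(7)` → collection = [7].
2. `item = 14 / 2` → item = 7.0. No exception raised.
3. `collection.append(int(item))` → collection = [7, 7].
4. `except ZeroDivisionError` is skipped (no exception was raised).
Result: [7, 7]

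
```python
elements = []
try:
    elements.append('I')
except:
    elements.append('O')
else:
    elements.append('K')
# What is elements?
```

Step-by-step execution trace:
1. try: `elements.append('I')` → elements = ['I']. No exception raised.
2. `except` is skipped.
3. `else` runs (try completed without exception): `elements.append('K')` → elements = ['I', 'K'].
Result: ['I', 'K']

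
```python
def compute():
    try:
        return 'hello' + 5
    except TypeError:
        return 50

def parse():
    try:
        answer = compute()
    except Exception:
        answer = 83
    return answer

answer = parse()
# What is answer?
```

Step-by-step execution trace:
1. `parse()` calls `compute()`.
2. In compute: `'hello' + 5` raises TypeError; `except TypeError` catches it → returns 50.
3. In parse: `answer = compute()` → answer = 50. No exception reaches parse.
4. `except Exception` is skipped; parse returns 50.
5. answer = 50.
Result: 50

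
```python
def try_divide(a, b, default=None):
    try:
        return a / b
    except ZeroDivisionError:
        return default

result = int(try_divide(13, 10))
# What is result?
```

Step-by-step execution trace:
1. `try_divide(13, 10)` enters try: `return 13 / 10` → returns 1.3. No exception raised.
2. `except ZeroDivisionError` is skipped.
3. `int(1.3)` → 1 → result = 1.
Result: 1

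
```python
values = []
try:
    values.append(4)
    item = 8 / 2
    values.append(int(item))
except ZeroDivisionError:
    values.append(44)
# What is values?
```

Step-by-step execution trace:
1. try: `values.append(4)` → values = [4].
2. `item = 8 / 2` → item = 4.0. No exception raised.
3. `values.append(int(item))` → values = [4, 4].
4. `except ZeroDivisionError` is skipped (no exception was raised).
Result: [4, 4]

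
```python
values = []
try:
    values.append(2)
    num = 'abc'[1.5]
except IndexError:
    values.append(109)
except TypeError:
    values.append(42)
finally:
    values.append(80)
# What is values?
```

Step-by-step execution trace:
1. try: `values.append(2)` → values = [2].
2. `num = 'abc'[1.5]` raises TypeError.
3. `except IndexError` does not match TypeError; skipped.
4. `except TypeError` matches → `values.append(42)` → values = [2, 42].
5. finally always runs: `values.append(80)` → values = [2, 42, 80].
Result: [2, 42, 80]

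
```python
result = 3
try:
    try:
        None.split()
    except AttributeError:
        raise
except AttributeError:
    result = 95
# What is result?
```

Step-by-step execution trace:
1. Inner try: `None.split()` raises AttributeError.
2. Inner `except AttributeError` matches; bare `raise` re-raises the same AttributeError.
3. Outer `except AttributeError` matches → result = 95.
Result: 95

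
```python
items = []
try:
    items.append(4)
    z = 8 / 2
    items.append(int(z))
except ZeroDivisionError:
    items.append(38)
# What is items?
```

Step-by-step execution trace:
1. try: `items.append(4)` → items = [4].
2. `z = 8 / 2` → z = 4.0. No exception raised.
3. `items.append(int(z))` → items = [4, 4].
4. `except ZeroDivisionError` is skipped (no exception was raised).
Result: [4, 4]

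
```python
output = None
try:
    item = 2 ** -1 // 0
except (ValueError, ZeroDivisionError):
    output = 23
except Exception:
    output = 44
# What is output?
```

Step-by-step execution trace:
1. `item = 2 ** -1 // 0` raises ZeroDivisionError.
2. `except (ValueError, ZeroDivisionError)` matches (ZeroDivisionError is in the tuple) → output = 23.
3. `except Exception` is not reached.
Result: 23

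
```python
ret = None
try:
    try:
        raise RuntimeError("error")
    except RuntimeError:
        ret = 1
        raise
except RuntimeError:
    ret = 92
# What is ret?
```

Step-by-step execution trace:
1. Inner try: `raise RuntimeError("error")` raises RuntimeError.
2. Inner `except RuntimeError` matches → ret = 1.
3. bare `raise` re-raises the same RuntimeError.
4. Outer `except RuntimeError` matches → ret = 92.
Result: 92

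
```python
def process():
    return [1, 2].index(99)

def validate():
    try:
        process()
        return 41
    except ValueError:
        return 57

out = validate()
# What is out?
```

Step-by-step execution trace:
1. `validate()` calls `process()`.
2. `process()` evaluates `[1, 2].index(99)`, which raises ValueError; it propagates to the caller.
3. `return 41` is not reached.
4. `except ValueError` in validate matches → returns 57.
5. out = 57.
Result: 57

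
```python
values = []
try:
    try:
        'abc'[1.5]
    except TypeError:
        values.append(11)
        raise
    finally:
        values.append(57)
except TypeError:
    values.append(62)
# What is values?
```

Step-by-step execution trace:
1. Inner try: `'abc'[1.5]` raises TypeError.
2. Inner `except TypeError` matches → `values.append(11)` → values = [11].
3. bare `raise` re-raises TypeError.
4. Inner `finally` runs during unwinding: `values.append(57)` → values = [11, 57].
5. Outer `except TypeError` matches → `values.append(62)` → values = [11, 57, 62].
Result: [11, 57, 62]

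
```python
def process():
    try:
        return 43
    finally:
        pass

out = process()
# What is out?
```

Step-by-step execution trace:
1. `process()` enters try: `return 43` sets pending return value 43.
2. Before returning, `finally: pass` runs (no effect).
3. process() returns 43 → out = 43.
Result: 43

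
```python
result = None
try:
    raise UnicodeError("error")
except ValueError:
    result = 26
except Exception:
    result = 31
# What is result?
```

Step-by-step execution trace:
1. `raise UnicodeError(...)` raises UnicodeError.
2. `except ValueError` matches (UnicodeError is a subclass of ValueError) → result = 26.
3. `except Exception` is not reached.
Result: 26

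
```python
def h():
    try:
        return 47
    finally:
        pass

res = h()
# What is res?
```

Step-by-step execution trace:
1. `h()` enters try: `return 47` sets pending return value 47.
2. Before returning, `finally: pass` runs (no effect).
3. h() returns 47 → res = 47.
Result: 47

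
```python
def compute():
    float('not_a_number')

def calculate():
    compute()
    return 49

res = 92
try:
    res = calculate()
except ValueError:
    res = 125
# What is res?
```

Step-by-step execution trace:
1. res starts at 92.
2. try: `calculate()` calls `compute()`.
3. `compute()` evaluates `float('not_a_number')`, which raises ValueError; it propagates through calculate (uncaught).
4. `return 49` in calculate is not reached; the assignment to res does not complete.
5. `except ValueError` matches → res = 125.
Result: 125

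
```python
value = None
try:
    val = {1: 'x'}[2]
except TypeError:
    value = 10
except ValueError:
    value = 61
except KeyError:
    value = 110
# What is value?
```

Step-by-step execution trace:
1. `val = {1: 'x'}[2]` raises KeyError.
2. `except TypeError` does not match KeyError; skipped.
3. `except ValueError` does not match KeyError; skipped.
4. `except KeyError` matches → value = 110.
Result: 110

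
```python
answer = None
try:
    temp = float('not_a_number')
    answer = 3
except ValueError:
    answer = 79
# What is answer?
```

Step-by-step execution trace:
1. `temp = float('not_a_number')` raises ValueError.
2. `answer = 3` is not reached.
3. `except ValueError` matches → answer = 79.
Result: 79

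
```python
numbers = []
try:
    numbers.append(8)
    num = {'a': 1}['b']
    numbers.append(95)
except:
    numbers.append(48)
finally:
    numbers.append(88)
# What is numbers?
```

Step-by-step execution trace:
1. try: `numbers.append(8)` → numbers = [8].
2. `num = {'a': 1}['b']` raises KeyError; `numbers.append(95)` is not reached.
3. bare `except` matches → `numbers.append(48)` → numbers = [8, 48].
4. finally always runs: `numbers.append(88)` → numbers = [8, 48, 88].
Result: [8, 48, 88]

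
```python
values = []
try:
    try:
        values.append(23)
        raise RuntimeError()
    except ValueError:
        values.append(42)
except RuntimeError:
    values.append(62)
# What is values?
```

Step-by-step execution trace:
1. Inner try: `values.append(23)` → values = [23].
2. `raise RuntimeError()` raises RuntimeError.
3. Inner `except ValueError` does not match RuntimeError; exception propagates to outer try.
4. Outer `except RuntimeError` matches → `values.append(62)` → values = [23, 62].
Result: [23, 62]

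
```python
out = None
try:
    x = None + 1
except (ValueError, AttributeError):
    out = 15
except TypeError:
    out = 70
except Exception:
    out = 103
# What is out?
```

Step-by-step execution trace:
1. `x = None + 1` raises TypeError.
2. `except (ValueError, AttributeError)` does not match TypeError; skipped.
3. `except TypeError` matches (exact type match) → out = 70.
4. `except Exception` is not reached.
Result: 70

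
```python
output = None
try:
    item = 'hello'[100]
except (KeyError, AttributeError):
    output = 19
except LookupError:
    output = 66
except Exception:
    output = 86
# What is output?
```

Step-by-step execution trace:
1. `item = 'hello'[100]` raises IndexError.
2. `except (KeyError, AttributeError)` does not match IndexError; skipped.
3. `except LookupError` matches (IndexError is a subclass of LookupError) → output = 66.
4. `except Exception` is not reached.
Result: 66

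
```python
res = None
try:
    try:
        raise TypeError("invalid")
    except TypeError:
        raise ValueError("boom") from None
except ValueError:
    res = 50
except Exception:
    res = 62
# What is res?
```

Step-by-step execution trace:
1. Inner try raises TypeError; inner `except TypeError` catches it.
2. `raise ValueError(...) from None` raises ValueError (from None suppresses __context__, but the active exception is still ValueError).
3. Outer `except ValueError` matches → res = 50.
4. `except Exception` is not reached.
Result: 50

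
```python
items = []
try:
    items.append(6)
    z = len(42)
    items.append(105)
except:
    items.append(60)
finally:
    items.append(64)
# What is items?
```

Step-by-step execution trace:
1. try: `items.append(6)` → items = [6].
2. `z = len(42)` raises TypeError; `items.append(105)` is not reached.
3. bare `except` matches → `items.append(60)` → items = [6, 60].
4. finally always runs: `items.append(64)` → items = [6, 60, 64].
Result: [6, 60, 64]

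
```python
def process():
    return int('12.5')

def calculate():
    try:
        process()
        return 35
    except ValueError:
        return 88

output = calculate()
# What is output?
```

Step-by-step execution trace:
1. `calculate()` calls `process()`.
2. `process()` evaluates `int('12.5')`, which raises ValueError; it propagates to the caller.
3. `return 35` is not reached.
4. `except ValueError` in calculate matches → returns 88.
5. output = 88.
Result: 88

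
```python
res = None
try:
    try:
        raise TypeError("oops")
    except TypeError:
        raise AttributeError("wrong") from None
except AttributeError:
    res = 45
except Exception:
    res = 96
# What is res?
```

Step-by-step execution trace:
1. Inner try raises TypeError; inner `except TypeError` catches it.
2. `raise AttributeError(...) from None` raises AttributeError (from None suppresses __context__, but the active exception is still AttributeError).
3. Outer `except AttributeError` matches → res = 45.
4. `except Exception` is not reached.
Result: 45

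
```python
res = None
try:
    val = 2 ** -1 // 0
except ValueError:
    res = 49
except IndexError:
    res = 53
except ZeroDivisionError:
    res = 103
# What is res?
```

Step-by-step execution trace:
1. `val = 2 ** -1 // 0` raises ZeroDivisionError.
2. `except ValueError` does not match ZeroDivisionError; skipped.
3. `except IndexError` does not match ZeroDivisionError; skipped.
4. `except ZeroDivisionError` matches → res = 103.
Result: 103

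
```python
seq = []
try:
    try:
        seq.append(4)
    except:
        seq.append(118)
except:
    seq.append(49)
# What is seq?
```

Step-by-step execution trace:
1. Inner try: `seq.append(4)` → seq = [4]. No exception raised.
2. Inner `except` is skipped.
3. Inner try completes normally; outer `except` is skipped.
Result: [4]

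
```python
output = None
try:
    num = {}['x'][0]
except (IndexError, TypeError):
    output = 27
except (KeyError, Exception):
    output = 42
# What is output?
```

Step-by-step execution trace:
1. `num = {}['x'][0]` raises KeyError.
2. `except (IndexError, TypeError)` does not match KeyError; skipped.
3. `except (KeyError, Exception)` matches (KeyError is in the tuple) → output = 42.
Result: 42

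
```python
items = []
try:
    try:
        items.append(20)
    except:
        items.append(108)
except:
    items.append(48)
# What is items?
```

Step-by-step execution trace:
1. Inner try: `items.append(20)` → items = [20]. No exception raised.
2. Inner `except` is skipped.
3. Inner try completes normally; outer `except` is skipped.
Result: [20]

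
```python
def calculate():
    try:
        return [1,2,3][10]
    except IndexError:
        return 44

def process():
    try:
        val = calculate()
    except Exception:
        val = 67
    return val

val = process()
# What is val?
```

Step-by-step execution trace:
1. `process()` calls `calculate()`.
2. In calculate: `[1,2,3][10]` raises IndexError; `except IndexError` catches it → returns 44.
3. In process: `val = calculate()` → val = 44. No exception reaches process.
4. `except Exception` is skipped; process returns 44.
5. val = 44.
Result: 44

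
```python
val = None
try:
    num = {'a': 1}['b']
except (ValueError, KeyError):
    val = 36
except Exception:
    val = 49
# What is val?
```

Step-by-step execution trace:
1. `num = {'a': 1}['b']` raises KeyError.
2. `except (ValueError, KeyError)` matches (KeyError is in the tuple) → val = 36.
3. `except Exception` is not reached.
Result: 36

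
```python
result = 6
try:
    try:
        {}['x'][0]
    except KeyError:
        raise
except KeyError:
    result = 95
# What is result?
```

Step-by-step execution trace:
1. Inner try: `{}['x'][0]` raises KeyError.
2. Inner `except KeyError` matches; bare `raise` re-raises the same KeyError.
3. Outer `except KeyError` matches → result = 95.
Result: 95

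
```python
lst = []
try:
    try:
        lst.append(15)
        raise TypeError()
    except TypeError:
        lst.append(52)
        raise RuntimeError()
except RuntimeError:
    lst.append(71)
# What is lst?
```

Step-by-step execution trace:
1. Inner try: `lst.append(15)` → lst = [15].
2. `raise TypeError()` raises TypeError.
3. Inner `except TypeError` matches → `lst.append(52)` → lst = [15, 52].
4. `raise RuntimeError()` raises RuntimeError; propagates to outer try.
5. Outer `except RuntimeError` matches → `lst.append(71)` → lst = [15, 52, 71].
Result: [15, 52, 71]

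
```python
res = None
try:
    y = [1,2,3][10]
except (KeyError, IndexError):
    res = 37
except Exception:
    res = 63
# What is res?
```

Step-by-step execution trace:
1. `y = [1,2,3][10]` raises IndexError.
2. `except (KeyError, IndexError)` matches (IndexError is in the tuple) → res = 37.
3. `except Exception` is not reached.
Result: 37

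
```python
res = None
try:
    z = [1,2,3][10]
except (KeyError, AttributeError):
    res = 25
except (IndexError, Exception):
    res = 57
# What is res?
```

Step-by-step execution trace:
1. `z = [1,2,3][10]` raises IndexError.
2. `except (KeyError, AttributeError)` does not match IndexError; skipped.
3. `except (IndexError, Exception)` matches (IndexError is in the tuple) → res = 57.
Result: 57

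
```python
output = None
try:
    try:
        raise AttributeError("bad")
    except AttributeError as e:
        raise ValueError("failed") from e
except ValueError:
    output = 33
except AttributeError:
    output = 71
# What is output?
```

Step-by-step execution trace:
1. Inner try raises AttributeError; inner `except AttributeError as e` catches it.
2. `raise ValueError(...) from e` raises ValueError (AttributeError is attached as __cause__, but only ValueError is active).
3. Outer `except ValueError` matches → output = 33.
4. `except AttributeError` is not reached.
Result: 33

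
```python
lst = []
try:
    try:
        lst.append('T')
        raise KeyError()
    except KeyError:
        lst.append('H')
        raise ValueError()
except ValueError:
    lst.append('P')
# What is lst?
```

Step-by-step execution trace:
1. Inner try: `lst.append('T')` → lst = ['T'].
2. `raise KeyError()` raises KeyError.
3. Inner `except KeyError` matches → `lst.append('H')` → lst = ['T', 'H'].
4. `raise ValueError()` raises ValueError; propagates to outer try.
5. Outer `except ValueError` matches → `lst.append('P')` → lst = ['T', 'H', 'P'].
Result: ['T', 'H', 'P']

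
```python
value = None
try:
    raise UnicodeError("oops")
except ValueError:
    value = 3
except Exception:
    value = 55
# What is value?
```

Step-by-step execution trace:
1. `raise UnicodeError(...)` raises UnicodeError.
2. `except ValueError` matches (UnicodeError is a subclass of ValueError) → value = 3.
3. `except Exception` is not reached.
Result: 3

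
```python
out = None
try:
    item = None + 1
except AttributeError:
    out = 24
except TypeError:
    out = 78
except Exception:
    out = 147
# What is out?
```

Step-by-step execution trace:
1. `item = None + 1` raises TypeError.
2. `except AttributeError` does not match TypeError; skipped.
3. `except TypeError` matches → out = 78.
4. Remaining except clauses are skipped.
Result: 78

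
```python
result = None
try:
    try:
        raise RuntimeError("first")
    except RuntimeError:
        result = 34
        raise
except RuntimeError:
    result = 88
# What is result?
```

Step-by-step execution trace:
1. Inner try: `raise RuntimeError("first")` raises RuntimeError.
2. Inner `except RuntimeError` matches → result = 34.
3. bare `raise` re-raises the same RuntimeError.
4. Outer `except RuntimeError` matches → result = 88.
Result: 88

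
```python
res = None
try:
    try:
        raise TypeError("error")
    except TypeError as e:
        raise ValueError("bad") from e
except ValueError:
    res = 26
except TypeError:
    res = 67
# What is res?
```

Step-by-step execution trace:
1. Inner try raises TypeError; inner `except TypeError as e` catches it.
2. `raise ValueError(...) from e` raises ValueError (TypeError is attached as __cause__, but only ValueError is active).
3. Outer `except ValueError` matches → res = 26.
4. `except TypeError` is not reached.
Result: 26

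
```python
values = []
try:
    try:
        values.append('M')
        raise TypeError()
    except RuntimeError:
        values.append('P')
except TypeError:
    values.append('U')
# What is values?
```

Step-by-step execution trace:
1. Inner try: `values.append('M')` → values = ['M'].
2. `raise TypeError()` raises TypeError.
3. Inner `except RuntimeError` does not match TypeError; exception propagates to outer try.
4. Outer `except TypeError` matches → `values.append('U')` → values = ['M', 'U'].
Result: ['M', 'U']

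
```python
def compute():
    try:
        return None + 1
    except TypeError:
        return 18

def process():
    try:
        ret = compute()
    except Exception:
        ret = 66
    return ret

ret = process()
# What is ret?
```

Step-by-step execution trace:
1. `process()` calls `compute()`.
2. In compute: `None + 1` raises TypeError; `except TypeError` catches it → returns 18.
3. In process: `ret = compute()` → ret = 18. No exception reaches process.
4. `except Exception` is skipped; process returns 18.
5. ret = 18.
Result: 18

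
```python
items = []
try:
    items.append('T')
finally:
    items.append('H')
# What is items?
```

Step-by-step execution trace:
1. try: `items.append('T')` → items = ['T'].
2. The try body completes without raising.
3. finally always runs: `items.append('H')` → items = ['T', 'H'].
Result: ['T', 'H']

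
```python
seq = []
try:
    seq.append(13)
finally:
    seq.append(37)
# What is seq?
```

Step-by-step execution trace:
1. try: `seq.append(13)` → seq = [13].
2. The try body completes without raising.
3. finally always runs: `seq.append(37)` → seq = [13, 37].
Result: [13, 37]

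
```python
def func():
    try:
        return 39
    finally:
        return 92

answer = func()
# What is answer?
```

Step-by-step execution trace:
1. `func()` enters try: `return 39` sets pending return value 39.
2. Before returning, `finally: return 92` runs and overrides the pending return.
3. func() returns 92 → answer = 92.
Result: 92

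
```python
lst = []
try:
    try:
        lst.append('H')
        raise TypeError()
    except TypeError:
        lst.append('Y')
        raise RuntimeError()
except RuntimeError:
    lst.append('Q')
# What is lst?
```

Step-by-step execution trace:
1. Inner try: `lst.append('H')` → lst = ['H'].
2. `raise TypeError()` raises TypeError.
3. Inner `except TypeError` matches → `lst.append('Y')` → lst = ['H', 'Y'].
4. `raise RuntimeError()` raises RuntimeError; propagates to outer try.
5. Outer `except RuntimeError` matches → `lst.append('Q')` → lst = ['H', 'Y', 'Q'].
Result: ['H', 'Y', 'Q']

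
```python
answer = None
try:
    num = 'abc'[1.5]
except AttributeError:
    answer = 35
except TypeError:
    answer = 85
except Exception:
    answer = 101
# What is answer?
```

Step-by-step execution trace:
1. `num = 'abc'[1.5]` raises TypeError.
2. `except AttributeError` does not match TypeError; skipped.
3. `except TypeError` matches → answer = 85.
4. Remaining except clauses are skipped.
Result: 85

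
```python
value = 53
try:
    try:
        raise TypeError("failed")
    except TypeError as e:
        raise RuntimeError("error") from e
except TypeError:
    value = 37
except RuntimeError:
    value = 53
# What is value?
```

Step-by-step execution trace:
1. Inner try raises TypeError; inner `except TypeError as e` catches it.
2. `raise RuntimeError(...) from e` raises RuntimeError (TypeError is attached as __cause__, but only RuntimeError is active).
3. Outer `except TypeError` does not match RuntimeError; skipped.
4. Outer `except RuntimeError` matches → value = 53.
Result: 53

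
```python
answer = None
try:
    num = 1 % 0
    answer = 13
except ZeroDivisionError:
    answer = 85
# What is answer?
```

Step-by-step execution trace:
1. `num = 1 % 0` raises ZeroDivisionError.
2. `answer = 13` is not reached.
3. `except ZeroDivisionError` matches → answer = 85.
Result: 85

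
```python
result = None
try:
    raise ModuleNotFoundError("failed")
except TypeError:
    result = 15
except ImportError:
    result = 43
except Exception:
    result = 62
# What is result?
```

Step-by-step execution trace:
1. `raise ModuleNotFoundError(...)` raises ModuleNotFoundError.
2. `except TypeError` does not match (ModuleNotFoundError is not a subclass of TypeError); skipped.
3. `except ImportError` matches (ModuleNotFoundError is a subclass of ImportError) → result = 43.
4. `except Exception` is not reached.
Result: 43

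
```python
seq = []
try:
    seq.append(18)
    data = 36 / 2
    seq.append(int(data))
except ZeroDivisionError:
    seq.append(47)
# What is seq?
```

Step-by-step execution trace:
1. try: `seq.append(18)` → seq = [18].
2. `data = 36 / 2` → data = 18.0. No exception raised.
3. `seq.append(int(data))` → seq = [18, 18].
4. `except ZeroDivisionError` is skipped (no exception was raised).
Result: [18, 18]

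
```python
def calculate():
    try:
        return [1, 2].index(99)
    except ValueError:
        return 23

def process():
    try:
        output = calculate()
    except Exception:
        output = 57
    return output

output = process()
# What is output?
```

Step-by-step execution trace:
1. `process()` calls `calculate()`.
2. In calculate: `[1, 2].index(99)` raises ValueError; `except ValueError` catches it → returns 23.
3. In process: `output = calculate()` → output = 23. No exception reaches process.
4. `except Exception` is skipped; process returns 23.
5. output = 23.
Result: 23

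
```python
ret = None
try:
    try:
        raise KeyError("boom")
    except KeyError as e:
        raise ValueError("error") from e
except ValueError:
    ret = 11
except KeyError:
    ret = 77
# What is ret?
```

Step-by-step execution trace:
1. Inner try raises KeyError; inner `except KeyError as e` catches it.
2. `raise ValueError(...) from e` raises ValueError (KeyError is attached as __cause__, but only ValueError is active).
3. Outer `except ValueError` matches → ret = 11.
4. `except KeyError` is not reached.
Result: 11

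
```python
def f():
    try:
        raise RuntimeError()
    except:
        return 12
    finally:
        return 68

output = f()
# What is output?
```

Step-by-step execution trace:
1. `f()` enters try: `raise RuntimeError()` raises RuntimeError.
2. bare `except` matches → `return 12` sets pending return value 12.
3. Before returning, `finally: return 68` runs and overrides the pending return.
4. f() returns 68 → output = 68.
Result: 68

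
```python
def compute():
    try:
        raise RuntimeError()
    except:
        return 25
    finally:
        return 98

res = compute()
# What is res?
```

Step-by-step execution trace:
1. `compute()` enters try: `raise RuntimeError()` raises RuntimeError.
2. bare `except` matches → `return 25` sets pending return value 25.
3. Before returning, `finally: return 98` runs and overrides the pending return.
4. compute() returns 98 → res = 98.
Result: 98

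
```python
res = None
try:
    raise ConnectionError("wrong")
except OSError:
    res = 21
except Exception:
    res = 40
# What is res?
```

Step-by-step execution trace:
1. `raise ConnectionError(...)` raises ConnectionError.
2. `except OSError` matches (ConnectionError is a subclass of OSError) → res = 21.
3. `except Exception` is not reached.
Result: 21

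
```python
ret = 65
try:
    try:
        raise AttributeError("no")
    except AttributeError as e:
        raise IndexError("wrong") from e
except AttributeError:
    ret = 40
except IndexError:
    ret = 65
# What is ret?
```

Step-by-step execution trace:
1. Inner try raises AttributeError; inner `except AttributeError as e` catches it.
2. `raise IndexError(...) from e` raises IndexError (AttributeError is attached as __cause__, but only IndexError is active).
3. Outer `except AttributeError` does not match IndexError; skipped.
4. Outer `except IndexError` matches → ret = 65.
Result: 65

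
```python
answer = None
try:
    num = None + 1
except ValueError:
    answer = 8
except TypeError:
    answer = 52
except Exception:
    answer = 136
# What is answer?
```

Step-by-step execution trace:
1. `num = None + 1` raises TypeError.
2. `except ValueError` does not match TypeError; skipped.
3. `except TypeError` matches → answer = 52.
4. Remaining except clauses are skipped.
Result: 52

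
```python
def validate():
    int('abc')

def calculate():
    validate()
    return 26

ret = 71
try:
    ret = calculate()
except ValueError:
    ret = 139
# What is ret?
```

Step-by-step execution trace:
1. ret starts at 71.
2. try: `calculate()` calls `validate()`.
3. `validate()` evaluates `int('abc')`, which raises ValueError; it propagates through calculate (uncaught).
4. `return 26` in calculate is not reached; the assignment to ret does not complete.
5. `except ValueError` matches → ret = 139.
Result: 139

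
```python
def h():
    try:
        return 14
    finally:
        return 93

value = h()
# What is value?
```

Step-by-step execution trace:
1. `h()` enters try: `return 14` sets pending return value 14.
2. Before returning, `finally: return 93` runs and overrides the pending return.
3. h() returns 93 → value = 93.
Result: 93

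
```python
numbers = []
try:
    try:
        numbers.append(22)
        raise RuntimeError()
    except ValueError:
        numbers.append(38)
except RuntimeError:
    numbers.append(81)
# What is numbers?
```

Step-by-step execution trace:
1. Inner try: `numbers.append(22)` → numbers = [22].
2. `raise RuntimeError()` raises RuntimeError.
3. Inner `except ValueError` does not match RuntimeError; exception propagates to outer try.
4. Outer `except RuntimeError` matches → `numbers.append(81)` → numbers = [22, 81].
Result: [22, 81]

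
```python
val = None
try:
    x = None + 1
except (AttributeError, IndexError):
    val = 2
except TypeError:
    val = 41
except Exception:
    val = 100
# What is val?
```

Step-by-step execution trace:
1. `x = None + 1` raises TypeError.
2. `except (AttributeError, IndexError)` does not match TypeError; skipped.
3. `except TypeError` matches (exact type match) → val = 41.
4. `except Exception` is not reached.
Result: 41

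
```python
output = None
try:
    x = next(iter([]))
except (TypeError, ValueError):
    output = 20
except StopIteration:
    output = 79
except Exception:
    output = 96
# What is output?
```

Step-by-step execution trace:
1. `x = next(iter([]))` raises StopIteration.
2. `except (TypeError, ValueError)` does not match StopIteration; skipped.
3. `except StopIteration` matches (exact type match) → output = 79.
4. `except Exception` is not reached.
Result: 79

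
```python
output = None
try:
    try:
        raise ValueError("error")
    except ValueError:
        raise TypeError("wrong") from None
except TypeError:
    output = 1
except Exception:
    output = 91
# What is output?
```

Step-by-step execution trace:
1. Inner try raises ValueError; inner `except ValueError` catches it.
2. `raise TypeError(...) from None` raises TypeError (from None suppresses __context__, but the active exception is still TypeError).
3. Outer `except TypeError` matches → output = 1.
4. `except Exception` is not reached.
Result: 1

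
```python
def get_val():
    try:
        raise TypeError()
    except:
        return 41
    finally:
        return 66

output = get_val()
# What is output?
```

Step-by-step execution trace:
1. `get_val()` enters try: `raise TypeError()` raises TypeError.
2. bare `except` matches → `return 41` sets pending return value 41.
3. Before returning, `finally: return 66` runs and overrides the pending return.
4. get_val() returns 66 → output = 66.
Result: 66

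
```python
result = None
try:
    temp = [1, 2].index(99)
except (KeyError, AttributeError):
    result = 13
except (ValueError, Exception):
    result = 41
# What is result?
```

Step-by-step execution trace:
1. `temp = [1, 2].index(99)` raises ValueError.
2. `except (KeyError, AttributeError)` does not match ValueError; skipped.
3. `except (ValueError, Exception)` matches (ValueError is in the tuple) → result = 41.
Result: 41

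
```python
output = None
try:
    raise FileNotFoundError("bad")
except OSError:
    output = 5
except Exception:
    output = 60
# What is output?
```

Step-by-step execution trace:
1. `raise FileNotFoundError(...)` raises FileNotFoundError.
2. `except OSError` matches (FileNotFoundError is a subclass of OSError) → output = 5.
3. `except Exception` is not reached.
Result: 5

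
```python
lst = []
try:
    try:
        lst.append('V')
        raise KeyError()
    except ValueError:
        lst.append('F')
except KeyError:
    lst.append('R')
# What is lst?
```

Step-by-step execution trace:
1. Inner try: `lst.append('V')` → lst = ['V'].
2. `raise KeyError()` raises KeyError.
3. Inner `except ValueError` does not match KeyError; exception propagates to outer try.
4. Outer `except KeyError` matches → `lst.append('R')` → lst = ['V', 'R'].
Result: ['V', 'R']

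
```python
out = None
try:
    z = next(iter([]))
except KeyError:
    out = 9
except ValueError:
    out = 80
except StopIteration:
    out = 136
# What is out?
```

Step-by-step execution trace:
1. `z = next(iter([]))` raises StopIteration.
2. `except KeyError` does not match StopIteration; skipped.
3. `except ValueError` does not match StopIteration; skipped.
4. `except StopIteration` matches → out = 136.
Result: 136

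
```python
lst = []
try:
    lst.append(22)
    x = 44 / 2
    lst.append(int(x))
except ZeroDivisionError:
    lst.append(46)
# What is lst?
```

Step-by-step execution trace:
1. try: `lst.append(22)` → lst = [22].
2. `x = 44 / 2` → x = 22.0. No exception raised.
3. `lst.append(int(x))` → lst = [22, 22].
4. `except ZeroDivisionError` is skipped (no exception was raised).
Result: [22, 22]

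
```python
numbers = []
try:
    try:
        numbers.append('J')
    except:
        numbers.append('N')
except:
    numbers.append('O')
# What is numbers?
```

Step-by-step execution trace:
1. Inner try: `numbers.append('J')` → numbers = ['J']. No exception raised.
2. Inner `except` is skipped.
3. Inner try completes normally; outer `except` is skipped.
Result: ['J']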